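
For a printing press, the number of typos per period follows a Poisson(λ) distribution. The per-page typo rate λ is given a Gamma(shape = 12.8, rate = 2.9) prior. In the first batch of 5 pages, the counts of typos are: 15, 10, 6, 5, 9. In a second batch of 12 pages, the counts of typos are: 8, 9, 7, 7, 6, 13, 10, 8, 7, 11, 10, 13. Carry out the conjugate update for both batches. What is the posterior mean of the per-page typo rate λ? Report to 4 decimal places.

With a Gamma(shape α, rate β) prior, the Poisson likelihood is conjugate: the posterior is Gamma(α + ΣXᵢ, β + n).
Batch 1: sum of counts S = 45 over n = 5 pages.
After batch 1: Gamma(α+S, β+n) = Gamma(12.8+45, 2.9+5) = Gamma(57.8, 7.9).
Batch 2: sum of counts S = 109 over n = 12 pages.
After batch 2: Gamma(α+S, β+n) = Gamma(57.8+109, 7.9+12) = Gamma(166.8, 19.9).
Posterior mean = α/β = 166.8/19.9 = 8.3819.

8.3819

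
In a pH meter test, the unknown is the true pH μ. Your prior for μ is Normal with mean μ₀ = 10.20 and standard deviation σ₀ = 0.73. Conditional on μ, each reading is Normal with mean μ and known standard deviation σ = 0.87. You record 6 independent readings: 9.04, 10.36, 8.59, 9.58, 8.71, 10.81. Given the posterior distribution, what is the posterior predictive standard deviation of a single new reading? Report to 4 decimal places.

0.9268

For Normal data with known variance σ², a Normal(μ₀, σ₀²) prior on μ is conjugate. Posterior precision = 1/σ₀² + n/σ²; posterior mean is the precision-weighted average of μ₀ and x̄.
σ₀² = 0.73² = 0.5329, σ² = 0.87² = 0.7569; σ² + n·σ₀² = 0.7569 + 6·0.5329 = 3.9543.
Posterior precision = 1/σ₀² + n/σ² = 1/0.5329 + 6/0.7569 = (σ² + n·σ₀²)/(σ₀²σ²) = 3.9543/(0.5329·0.7569); posterior variance σₙ² = σ₀²σ²/(σ² + n·σ₀²) = 0.5329·0.7569/3.9543 = 0.102003.
Predictive variance for one new observation = σₙ² + σ² = 0.5329·0.7569/3.9543 + 0.7569 = σ²·(σ₀² + 3.9543)/3.9543 = 0.7569·4.4872/3.9543 = 0.858903; SD = √(0.7569·4.4872/3.9543) = 0.9268.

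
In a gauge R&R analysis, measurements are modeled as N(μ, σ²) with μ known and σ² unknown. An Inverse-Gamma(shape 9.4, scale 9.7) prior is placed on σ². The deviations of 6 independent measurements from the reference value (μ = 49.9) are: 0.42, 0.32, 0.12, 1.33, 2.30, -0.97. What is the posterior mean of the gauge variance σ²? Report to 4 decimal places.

1.2146

With known mean μ and an Inverse-Gamma(α, β) prior on σ², the Normal likelihood is conjugate: posterior is Inv-Gamma(α + n/2, β + Σ(xᵢ−μ)²/2).
Σ(xᵢ−μ)² = (0.42)² + (0.32)² + (0.12)² + (1.33)² + (2.30)² + (-0.97)² = 8.2930.
Posterior: Inv-Gamma(9.4 + 6/2, 9.7 + 8.2930/2) = Inv-Gamma(12.40, 13.84650).
E[σ²|data] = β/(α−1) = 13.84650/11.40 = 1.2146.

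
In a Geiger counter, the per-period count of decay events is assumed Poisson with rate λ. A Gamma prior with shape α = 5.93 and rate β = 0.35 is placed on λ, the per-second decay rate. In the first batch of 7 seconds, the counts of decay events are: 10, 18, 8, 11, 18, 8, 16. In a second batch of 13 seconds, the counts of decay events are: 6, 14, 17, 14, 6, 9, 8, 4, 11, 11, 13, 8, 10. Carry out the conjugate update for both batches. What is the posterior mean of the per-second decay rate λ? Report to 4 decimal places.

With a Gamma(shape α, rate β) prior, the Poisson likelihood is conjugate: the posterior is Gamma(α + ΣXᵢ, β + n).
Batch 1: sum of counts S = 89 over n = 7 seconds.
After batch 1: Gamma(α+S, β+n) = Gamma(5.93+89, 0.35+7) = Gamma(94.93, 7.35).
Batch 2: sum of counts S = 131 over n = 13 seconds.
After batch 2: Gamma(α+S, β+n) = Gamma(94.93+131, 7.35+13) = Gamma(225.93, 20.35).
Posterior mean = α/β = 225.93/20.35 = 11.1022.

11.1022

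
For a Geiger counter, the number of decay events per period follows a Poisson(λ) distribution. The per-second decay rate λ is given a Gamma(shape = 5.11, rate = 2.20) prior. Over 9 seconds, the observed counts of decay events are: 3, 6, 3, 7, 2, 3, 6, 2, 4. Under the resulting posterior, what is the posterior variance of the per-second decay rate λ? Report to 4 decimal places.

0.3277

With a Gamma(shape α, rate β) prior, the Poisson likelihood is conjugate: the posterior is Gamma(α + ΣXᵢ, β + n).
Sum of counts S = 36 over n = 9 seconds.
Posterior: Gamma(α+S, β+n) = Gamma(5.11+36, 2.20+9) = Gamma(41.11, 11.20).
Var = α/β² = 41.11/11.20² = 0.3277.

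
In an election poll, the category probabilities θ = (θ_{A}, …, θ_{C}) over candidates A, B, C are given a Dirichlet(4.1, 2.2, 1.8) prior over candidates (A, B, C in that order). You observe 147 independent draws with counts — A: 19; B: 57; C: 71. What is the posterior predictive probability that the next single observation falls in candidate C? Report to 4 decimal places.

The Dirichlet prior is conjugate to the Multinomial likelihood: each posterior αⱼ = prior αⱼ + observed count nⱼ.
Posterior concentration: (23.1, 59.2, 72.8), total = 155.1.
P(next = C | data) = α_{C}/Σα = 0.4694.

0.4694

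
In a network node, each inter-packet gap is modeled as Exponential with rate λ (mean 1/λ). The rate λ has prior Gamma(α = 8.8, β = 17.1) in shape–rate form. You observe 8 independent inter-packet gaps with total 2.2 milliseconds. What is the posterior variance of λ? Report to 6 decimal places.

With a Gamma(shape α, rate β) prior on the exponential rate λ, the posterior after n observations with total T = Σxᵢ is Gamma(α+n, β+T).
Posterior: Gamma(8.8+8, 17.1+2.2) = Gamma(16.8, 19.3).
Var = α/β² = 0.045102.

0.045102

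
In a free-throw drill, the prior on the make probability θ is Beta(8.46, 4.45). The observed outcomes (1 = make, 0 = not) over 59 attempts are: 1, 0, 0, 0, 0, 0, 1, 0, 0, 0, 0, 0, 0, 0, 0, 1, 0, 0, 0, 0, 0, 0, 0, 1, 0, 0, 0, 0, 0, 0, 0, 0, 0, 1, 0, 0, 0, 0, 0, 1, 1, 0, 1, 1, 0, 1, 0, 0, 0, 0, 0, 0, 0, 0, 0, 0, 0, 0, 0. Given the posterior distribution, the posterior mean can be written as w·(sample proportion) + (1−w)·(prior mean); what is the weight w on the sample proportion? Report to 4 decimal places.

0.8205

The Beta prior is conjugate to a Binomial/Bernoulli likelihood; the update adds successes to α and failures to β.
Posterior mean = (α₀+k)/(α₀+β₀+n) = [n/(α₀+β₀+n)]·(k/n) + [(α₀+β₀)/(α₀+β₀+n)]·α₀/(α₀+β₀), so only n and the prior enter the weight.
The weight on the data is w = n/(α₀+β₀+n) = 59/(8.46+4.45+59) = 59/71.91 = 0.8205.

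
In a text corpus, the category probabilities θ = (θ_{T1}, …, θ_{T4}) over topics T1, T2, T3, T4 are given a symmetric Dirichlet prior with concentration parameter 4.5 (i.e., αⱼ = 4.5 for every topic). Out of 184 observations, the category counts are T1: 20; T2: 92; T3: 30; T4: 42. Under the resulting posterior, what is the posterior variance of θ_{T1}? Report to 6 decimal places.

0.000525

The Dirichlet prior is conjugate to the Multinomial likelihood: each posterior αⱼ = prior αⱼ + observed count nⱼ.
Posterior concentration: (24.5, 96.5, 34.5, 46.5), total = 202.0.
Var[θ_j] = α_j(Σα−α_j)/((Σα)²(Σα+1)) = 24.5·177.5/(202.0²·203.0) = 0.000525.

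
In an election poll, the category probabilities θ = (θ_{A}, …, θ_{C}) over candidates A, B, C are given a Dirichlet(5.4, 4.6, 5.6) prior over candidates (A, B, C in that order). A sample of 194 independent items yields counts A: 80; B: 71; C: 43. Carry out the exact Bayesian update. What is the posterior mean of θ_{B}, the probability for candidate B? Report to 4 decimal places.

The Dirichlet prior is conjugate to the Multinomial likelihood: each posterior αⱼ = prior αⱼ + observed count nⱼ.
Posterior concentration: (85.4, 75.6, 48.6), total = 209.6.
E[θ_{B}|data] = α_{B}/Σα = 75.6/209.6 = 0.3607.

0.3607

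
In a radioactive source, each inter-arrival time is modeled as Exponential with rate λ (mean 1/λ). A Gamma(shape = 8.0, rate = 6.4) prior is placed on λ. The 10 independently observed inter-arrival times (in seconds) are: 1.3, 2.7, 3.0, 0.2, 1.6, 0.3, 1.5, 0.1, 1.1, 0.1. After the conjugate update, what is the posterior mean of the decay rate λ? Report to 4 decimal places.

With a Gamma(shape α, rate β) prior on the exponential rate λ, the posterior after n observations with total T = Σxᵢ is Gamma(α+n, β+T).
Sum of observations T = 11.9 seconds; n = 10.
Posterior: Gamma(8.0+10, 6.4+11.9) = Gamma(18.0, 18.3).
Posterior mean of λ = α/β = 18.0/18.3 = 0.9836.

0.9836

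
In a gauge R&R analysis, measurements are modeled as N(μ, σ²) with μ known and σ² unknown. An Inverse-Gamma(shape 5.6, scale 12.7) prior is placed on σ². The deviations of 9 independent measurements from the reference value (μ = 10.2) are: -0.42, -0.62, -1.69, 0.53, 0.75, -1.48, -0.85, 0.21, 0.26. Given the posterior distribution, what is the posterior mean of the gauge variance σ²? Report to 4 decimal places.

With known mean μ and an Inverse-Gamma(α, β) prior on σ², the Normal likelihood is conjugate: posterior is Inv-Gamma(α + n/2, β + Σ(xᵢ−μ)²/2).
Σ(xᵢ−μ)² = (-0.42)² + (-0.62)² + (-1.69)² + (0.53)² + (0.75)² + (-1.48)² + (-0.85)² + (0.21)² + (0.26)² = 7.2849.
Posterior: Inv-Gamma(5.6 + 9/2, 12.7 + 7.2849/2) = Inv-Gamma(10.10, 16.34245).
E[σ²|data] = β/(α−1) = 16.34245/9.10 = 1.7959.

1.7959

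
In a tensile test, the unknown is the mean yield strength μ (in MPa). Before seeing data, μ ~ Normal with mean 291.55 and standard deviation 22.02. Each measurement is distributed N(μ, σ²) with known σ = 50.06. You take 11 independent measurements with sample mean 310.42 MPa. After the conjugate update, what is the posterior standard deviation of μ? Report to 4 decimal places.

For Normal data with known variance σ², a Normal(μ₀, σ₀²) prior on μ is conjugate. Posterior precision = 1/σ₀² + n/σ²; posterior mean is the precision-weighted average of μ₀ and x̄.
σ₀² = 22.02² = 484.8804, σ² = 50.06² = 2506.0036; σ² + n·σ₀² = 2506.0036 + 11·484.8804 = 7839.688.
Posterior precision = 1/σ₀² + n/σ² = 1/484.8804 + 11/2506.0036 = (σ² + n·σ₀²)/(σ₀²σ²) = 7839.688/(484.8804·2506.0036); posterior variance σₙ² = σ₀²σ²/(σ² + n·σ₀²) = 484.8804·2506.0036/7839.688 = 154.994947.
Posterior SD = √σₙ² = √(484.8804·2506.0036/7839.688) = 12.4497.

12.4497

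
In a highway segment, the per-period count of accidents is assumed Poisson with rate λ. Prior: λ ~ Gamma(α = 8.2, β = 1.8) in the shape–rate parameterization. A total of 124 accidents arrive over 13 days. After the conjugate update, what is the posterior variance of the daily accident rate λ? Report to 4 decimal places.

0.6035

With a Gamma(shape α, rate β) prior, the Poisson likelihood is conjugate: the posterior is Gamma(α + ΣXᵢ, β + n).
Posterior: Gamma(α+S, β+n) = Gamma(8.2+124, 1.8+13) = Gamma(132.2, 14.8).
Var = α/β² = 132.2/14.8² = 0.6035.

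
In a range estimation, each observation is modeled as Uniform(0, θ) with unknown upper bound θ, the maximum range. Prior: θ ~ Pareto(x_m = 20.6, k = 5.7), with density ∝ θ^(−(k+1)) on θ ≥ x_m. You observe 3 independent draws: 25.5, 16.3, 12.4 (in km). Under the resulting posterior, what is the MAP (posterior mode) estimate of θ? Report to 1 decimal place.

25.5

A Pareto(scale x_m, shape k) prior on the upper bound θ of Uniform(0, θ) is conjugate: posterior is Pareto(max(x_m, max xᵢ), k + n).
Sample maximum = 25.5; prior scale x_m = 20.6 → posterior scale = max = 25.5.
Posterior shape = 5.7 + 3 = 8.7.
The Pareto density is decreasing on [x_m, ∞), so the mode is x_m = 25.5.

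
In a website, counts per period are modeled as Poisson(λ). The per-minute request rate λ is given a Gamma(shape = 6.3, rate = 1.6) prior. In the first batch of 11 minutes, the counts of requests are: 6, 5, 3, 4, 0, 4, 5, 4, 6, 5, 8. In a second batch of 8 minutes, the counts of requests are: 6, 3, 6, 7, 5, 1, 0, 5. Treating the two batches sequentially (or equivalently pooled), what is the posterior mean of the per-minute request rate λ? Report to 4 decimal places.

With a Gamma(shape α, rate β) prior, the Poisson likelihood is conjugate: the posterior is Gamma(α + ΣXᵢ, β + n).
Batch 1: sum of counts S = 50 over n = 11 minutes.
After batch 1: Gamma(α+S, β+n) = Gamma(6.3+50, 1.6+11) = Gamma(56.3, 12.6).
Batch 2: sum of counts S = 33 over n = 8 minutes.
After batch 2: Gamma(α+S, β+n) = Gamma(56.3+33, 12.6+8) = Gamma(89.3, 20.6).
Posterior mean = α/β = 89.3/20.6 = 4.3350.

4.3350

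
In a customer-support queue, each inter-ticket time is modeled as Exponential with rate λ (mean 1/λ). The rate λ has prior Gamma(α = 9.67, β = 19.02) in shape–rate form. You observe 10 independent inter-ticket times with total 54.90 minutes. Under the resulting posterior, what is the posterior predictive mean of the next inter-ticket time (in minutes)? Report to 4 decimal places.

With a Gamma(shape α, rate β) prior on the exponential rate λ, the posterior after n observations with total T = Σxᵢ is Gamma(α+n, β+T).
Posterior: Gamma(9.67+10, 19.02+54.90) = Gamma(19.67, 73.92).
The predictive distribution for the next observation is Lomax; its mean is β/(α−1) = 73.92/18.67 = 3.9593.

3.9593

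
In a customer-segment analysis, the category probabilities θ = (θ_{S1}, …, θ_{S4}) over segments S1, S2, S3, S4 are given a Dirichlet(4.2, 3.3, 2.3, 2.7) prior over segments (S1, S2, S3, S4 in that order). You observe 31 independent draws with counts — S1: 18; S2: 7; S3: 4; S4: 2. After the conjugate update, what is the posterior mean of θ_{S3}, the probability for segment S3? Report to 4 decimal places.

The Dirichlet prior is conjugate to the Multinomial likelihood: each posterior αⱼ = prior αⱼ + observed count nⱼ.
Posterior concentration: (22.2, 10.3, 6.3, 4.7), total = 43.5.
E[θ_{S3}|data] = α_{S3}/Σα = 6.3/43.5 = 0.1448.

0.1448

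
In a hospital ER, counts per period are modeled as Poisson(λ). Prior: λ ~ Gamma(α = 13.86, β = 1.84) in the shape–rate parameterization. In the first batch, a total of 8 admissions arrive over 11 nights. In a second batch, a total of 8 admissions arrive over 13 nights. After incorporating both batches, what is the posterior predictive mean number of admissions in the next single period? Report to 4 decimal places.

With a Gamma(shape α, rate β) prior, the Poisson likelihood is conjugate: the posterior is Gamma(α + ΣXᵢ, β + n).
After batch 1: Gamma(α+S, β+n) = Gamma(13.86+8, 1.84+11) = Gamma(21.86, 12.84).
After batch 2: Gamma(α+S, β+n) = Gamma(21.86+8, 12.84+13) = Gamma(29.86, 25.84).
The predictive distribution for one future period is NegBinom with mean α/β = 1.1556.

1.1556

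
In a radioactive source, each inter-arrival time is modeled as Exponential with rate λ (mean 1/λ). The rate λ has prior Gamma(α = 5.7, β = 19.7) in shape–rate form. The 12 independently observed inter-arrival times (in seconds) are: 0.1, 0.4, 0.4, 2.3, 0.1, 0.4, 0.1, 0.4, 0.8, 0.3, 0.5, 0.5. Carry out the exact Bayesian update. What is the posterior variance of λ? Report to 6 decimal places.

With a Gamma(shape α, rate β) prior on the exponential rate λ, the posterior after n observations with total T = Σxᵢ is Gamma(α+n, β+T).
Sum of observations T = 6.3 seconds; n = 12.
Posterior: Gamma(5.7+12, 19.7+6.3) = Gamma(17.7, 26.0).
Var = α/β² = 0.026183.

0.026183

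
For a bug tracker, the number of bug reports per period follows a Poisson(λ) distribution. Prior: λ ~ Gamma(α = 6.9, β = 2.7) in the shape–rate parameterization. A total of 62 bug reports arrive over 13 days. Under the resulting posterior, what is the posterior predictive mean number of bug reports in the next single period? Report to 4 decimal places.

With a Gamma(shape α, rate β) prior, the Poisson likelihood is conjugate: the posterior is Gamma(α + ΣXᵢ, β + n).
Posterior: Gamma(α+S, β+n) = Gamma(6.9+62, 2.7+13) = Gamma(68.9, 15.7).
The predictive distribution for one future period is NegBinom with mean α/β = 4.3885.

4.3885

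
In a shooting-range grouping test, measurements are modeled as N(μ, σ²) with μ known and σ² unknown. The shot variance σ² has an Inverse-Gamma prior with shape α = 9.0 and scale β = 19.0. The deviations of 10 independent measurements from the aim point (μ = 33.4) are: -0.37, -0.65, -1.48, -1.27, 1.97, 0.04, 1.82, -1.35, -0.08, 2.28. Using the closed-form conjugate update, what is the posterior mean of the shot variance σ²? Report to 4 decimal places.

With known mean μ and an Inverse-Gamma(α, β) prior on σ², the Normal likelihood is conjugate: posterior is Inv-Gamma(α + n/2, β + Σ(xᵢ−μ)²/2).
Σ(xᵢ−μ)² = (-0.37)² + (-0.65)² + (-1.48)² + (-1.27)² + (1.97)² + (0.04)² + (1.82)² + (-1.35)² + (-0.08)² + (2.28)² = 18.5849.
Posterior: Inv-Gamma(9.0 + 10/2, 19.0 + 18.5849/2) = Inv-Gamma(14.00, 28.29245).
E[σ²|data] = β/(α−1) = 28.29245/13.00 = 2.1763.

2.1763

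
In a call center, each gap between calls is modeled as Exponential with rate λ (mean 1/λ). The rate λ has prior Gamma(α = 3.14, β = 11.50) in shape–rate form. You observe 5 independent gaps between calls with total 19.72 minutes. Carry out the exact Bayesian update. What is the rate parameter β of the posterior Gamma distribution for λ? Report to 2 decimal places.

With a Gamma(shape α, rate β) prior on the exponential rate λ, the posterior after n observations with total T = Σxᵢ is Gamma(α+n, β+T).
Posterior: Gamma(3.14+5, 11.50+19.72) = Gamma(8.14, 31.22).
Posterior β = 31.22.

31.22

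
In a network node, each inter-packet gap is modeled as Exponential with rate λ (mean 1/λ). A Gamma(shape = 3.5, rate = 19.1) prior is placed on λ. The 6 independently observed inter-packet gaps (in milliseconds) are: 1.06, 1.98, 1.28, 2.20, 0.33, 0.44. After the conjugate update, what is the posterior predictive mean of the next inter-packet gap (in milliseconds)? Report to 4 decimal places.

3.1047

With a Gamma(shape α, rate β) prior on the exponential rate λ, the posterior after n observations with total T = Σxᵢ is Gamma(α+n, β+T).
Sum of observations T = 7.29 milliseconds; n = 6.
Posterior: Gamma(3.5+6, 19.1+7.29) = Gamma(9.5, 26.39).
The predictive distribution for the next observation is Lomax; its mean is β/(α−1) = 26.39/8.5 = 3.1047.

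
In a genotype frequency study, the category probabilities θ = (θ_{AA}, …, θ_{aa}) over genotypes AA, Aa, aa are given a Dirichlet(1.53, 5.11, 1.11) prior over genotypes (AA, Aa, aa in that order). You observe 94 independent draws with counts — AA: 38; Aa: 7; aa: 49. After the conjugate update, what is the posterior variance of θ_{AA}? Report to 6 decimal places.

The Dirichlet prior is conjugate to the Multinomial likelihood: each posterior αⱼ = prior αⱼ + observed count nⱼ.
Posterior concentration: (39.53, 12.11, 50.11), total = 101.75.
Var[θ_j] = α_j(Σα−α_j)/((Σα)²(Σα+1)) = 39.53·62.22/(101.75²·102.75) = 0.002312.

0.002312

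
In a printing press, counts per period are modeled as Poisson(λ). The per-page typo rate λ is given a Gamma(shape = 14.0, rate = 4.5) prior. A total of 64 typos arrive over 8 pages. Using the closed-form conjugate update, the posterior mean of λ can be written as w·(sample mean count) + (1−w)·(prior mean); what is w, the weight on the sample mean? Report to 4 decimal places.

0.6400

With a Gamma(shape α, rate β) prior, the Poisson likelihood is conjugate: the posterior is Gamma(α + ΣXᵢ, β + n).
Posterior mean = (α₀+S)/(β₀+n) = [n/(β₀+n)]·(S/n) + [β₀/(β₀+n)]·(α₀/β₀), so only n and β₀ enter the weight.
Weight on data w = n/(β₀+n) = 8/(4.5+8) = 8/12.5 = 0.6400.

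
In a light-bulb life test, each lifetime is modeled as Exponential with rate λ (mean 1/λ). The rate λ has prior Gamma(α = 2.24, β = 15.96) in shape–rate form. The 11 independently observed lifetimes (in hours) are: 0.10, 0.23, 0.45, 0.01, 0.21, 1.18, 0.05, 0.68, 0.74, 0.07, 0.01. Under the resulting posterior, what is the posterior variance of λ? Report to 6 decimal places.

0.034150

With a Gamma(shape α, rate β) prior on the exponential rate λ, the posterior after n observations with total T = Σxᵢ is Gamma(α+n, β+T).
Sum of observations T = 3.73 hours; n = 11.
Posterior: Gamma(2.24+11, 15.96+3.73) = Gamma(13.24, 19.69).
Var = α/β² = 0.034150.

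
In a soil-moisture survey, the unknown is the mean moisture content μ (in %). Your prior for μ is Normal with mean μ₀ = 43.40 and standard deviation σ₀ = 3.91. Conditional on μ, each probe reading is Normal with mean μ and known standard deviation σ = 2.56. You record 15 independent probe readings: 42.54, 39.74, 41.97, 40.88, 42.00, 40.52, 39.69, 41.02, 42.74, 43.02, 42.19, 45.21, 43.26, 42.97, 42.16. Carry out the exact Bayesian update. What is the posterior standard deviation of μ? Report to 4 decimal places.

For Normal data with known variance σ², a Normal(μ₀, σ₀²) prior on μ is conjugate. Posterior precision = 1/σ₀² + n/σ²; posterior mean is the precision-weighted average of μ₀ and x̄.
σ₀² = 3.91² = 15.2881, σ² = 2.56² = 6.5536; σ² + n·σ₀² = 6.5536 + 15·15.2881 = 235.8751.
Posterior precision = 1/σ₀² + n/σ² = 1/15.2881 + 15/6.5536 = (σ² + n·σ₀²)/(σ₀²σ²) = 235.8751/(15.2881·6.5536); posterior variance σₙ² = σ₀²σ²/(σ² + n·σ₀²) = 15.2881·6.5536/235.8751 = 0.424768.
Posterior SD = √σₙ² = √(15.2881·6.5536/235.8751) = 0.6517.

0.6517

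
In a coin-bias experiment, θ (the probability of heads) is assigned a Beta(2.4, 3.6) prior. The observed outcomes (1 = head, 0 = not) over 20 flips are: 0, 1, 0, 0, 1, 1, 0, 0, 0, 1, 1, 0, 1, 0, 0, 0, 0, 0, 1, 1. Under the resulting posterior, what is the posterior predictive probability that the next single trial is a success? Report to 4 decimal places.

The Beta prior is conjugate to a Binomial/Bernoulli likelihood; the update adds successes to α and failures to β.
Posterior: Beta(α+k, β+n−k) = Beta(2.4+8, 3.6+12) = Beta(10.4, 15.6).
For a single future Bernoulli trial, P(success | data) = α/(α+β) = 0.4000.

0.4000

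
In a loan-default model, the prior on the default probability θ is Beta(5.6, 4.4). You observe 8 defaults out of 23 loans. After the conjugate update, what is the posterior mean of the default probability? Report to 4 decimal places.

0.4121

The Beta prior is conjugate to a Binomial/Bernoulli likelihood; the update adds successes to α and failures to β.
Posterior: Beta(α+k, β+n−k) = Beta(5.6+8, 4.4+15) = Beta(13.6, 19.4).
Posterior mean = α/(α+β) = 13.6/33.0 = 0.4121.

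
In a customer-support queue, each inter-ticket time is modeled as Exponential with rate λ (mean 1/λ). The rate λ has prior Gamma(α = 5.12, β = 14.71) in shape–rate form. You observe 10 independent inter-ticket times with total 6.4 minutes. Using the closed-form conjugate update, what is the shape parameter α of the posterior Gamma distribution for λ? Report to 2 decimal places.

With a Gamma(shape α, rate β) prior on the exponential rate λ, the posterior after n observations with total T = Σxᵢ is Gamma(α+n, β+T).
Posterior: Gamma(5.12+10, 14.71+6.4) = Gamma(15.12, 21.11).
Posterior α = 15.12.

15.12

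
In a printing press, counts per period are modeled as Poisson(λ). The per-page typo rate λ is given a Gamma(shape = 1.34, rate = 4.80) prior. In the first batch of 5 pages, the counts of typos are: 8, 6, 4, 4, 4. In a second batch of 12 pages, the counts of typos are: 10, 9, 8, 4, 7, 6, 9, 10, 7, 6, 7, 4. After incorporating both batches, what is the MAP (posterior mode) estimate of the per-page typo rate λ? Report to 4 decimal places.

5.1991

With a Gamma(shape α, rate β) prior, the Poisson likelihood is conjugate: the posterior is Gamma(α + ΣXᵢ, β + n).
Batch 1: sum of counts S = 26 over n = 5 pages.
After batch 1: Gamma(α+S, β+n) = Gamma(1.34+26, 4.80+5) = Gamma(27.34, 9.80).
Batch 2: sum of counts S = 87 over n = 12 pages.
After batch 2: Gamma(α+S, β+n) = Gamma(27.34+87, 9.80+12) = Gamma(114.34, 21.80).
Mode of Gamma(α,β) for α≥1 is (α−1)/β = 113.34/21.80 = 5.1991.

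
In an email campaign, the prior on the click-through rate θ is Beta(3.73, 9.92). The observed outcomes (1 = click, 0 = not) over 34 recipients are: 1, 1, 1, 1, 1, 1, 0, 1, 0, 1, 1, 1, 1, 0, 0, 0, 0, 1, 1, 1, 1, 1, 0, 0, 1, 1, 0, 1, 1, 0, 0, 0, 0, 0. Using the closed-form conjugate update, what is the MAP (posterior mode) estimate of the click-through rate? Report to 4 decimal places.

0.4979

The Beta prior is conjugate to a Binomial/Bernoulli likelihood; the update adds successes to α and failures to β.
Posterior: Beta(α+k, β+n−k) = Beta(3.73+20, 9.92+14) = Beta(23.73, 23.92).
Mode of Beta(a,b) for a,b>1 is (a−1)/(a+b−2) = 22.73/45.65 = 0.4979.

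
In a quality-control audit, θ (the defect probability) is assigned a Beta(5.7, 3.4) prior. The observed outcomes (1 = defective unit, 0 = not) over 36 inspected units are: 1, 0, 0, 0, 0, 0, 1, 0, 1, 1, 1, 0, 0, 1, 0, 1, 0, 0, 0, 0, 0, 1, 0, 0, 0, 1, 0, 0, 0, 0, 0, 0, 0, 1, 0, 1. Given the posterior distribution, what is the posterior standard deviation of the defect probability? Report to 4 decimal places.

The Beta prior is conjugate to a Binomial/Bernoulli likelihood; the update adds successes to α and failures to β.
Posterior: Beta(α+k, β+n−k) = Beta(5.7+11, 3.4+25) = Beta(16.7, 28.4).
Var = αβ/((α+β)²(α+β+1)) = 16.7·28.4/(45.1²·46.1) = 0.00505802; SD = √0.00505802 = 0.0711.

0.0711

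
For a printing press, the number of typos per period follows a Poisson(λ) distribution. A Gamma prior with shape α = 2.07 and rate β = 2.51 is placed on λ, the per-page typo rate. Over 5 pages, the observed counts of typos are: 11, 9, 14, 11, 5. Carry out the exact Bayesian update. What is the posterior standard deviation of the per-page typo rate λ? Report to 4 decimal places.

0.9608

With a Gamma(shape α, rate β) prior, the Poisson likelihood is conjugate: the posterior is Gamma(α + ΣXᵢ, β + n).
Sum of counts S = 50 over n = 5 pages.
Posterior: Gamma(α+S, β+n) = Gamma(2.07+50, 2.51+5) = Gamma(52.07, 7.51).
SD = √α/β = √52.07/7.51 = 0.9608.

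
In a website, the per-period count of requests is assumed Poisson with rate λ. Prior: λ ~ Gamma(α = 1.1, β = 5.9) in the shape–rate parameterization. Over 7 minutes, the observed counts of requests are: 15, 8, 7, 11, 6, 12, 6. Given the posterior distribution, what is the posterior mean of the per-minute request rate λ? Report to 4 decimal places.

With a Gamma(shape α, rate β) prior, the Poisson likelihood is conjugate: the posterior is Gamma(α + ΣXᵢ, β + n).
Sum of counts S = 65 over n = 7 minutes.
Posterior: Gamma(α+S, β+n) = Gamma(1.1+65, 5.9+7) = Gamma(66.1, 12.9).
Posterior mean = α/β = 66.1/12.9 = 5.1240.

5.1240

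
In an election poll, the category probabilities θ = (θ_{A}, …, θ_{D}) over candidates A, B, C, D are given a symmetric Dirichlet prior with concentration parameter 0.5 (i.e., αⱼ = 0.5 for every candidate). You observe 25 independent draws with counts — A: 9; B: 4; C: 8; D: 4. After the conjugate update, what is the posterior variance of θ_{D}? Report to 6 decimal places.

0.004960

The Dirichlet prior is conjugate to the Multinomial likelihood: each posterior αⱼ = prior αⱼ + observed count nⱼ.
Posterior concentration: (9.5, 4.5, 8.5, 4.5), total = 27.0.
Var[θ_j] = α_j(Σα−α_j)/((Σα)²(Σα+1)) = 4.5·22.5/(27.0²·28.0) = 0.004960.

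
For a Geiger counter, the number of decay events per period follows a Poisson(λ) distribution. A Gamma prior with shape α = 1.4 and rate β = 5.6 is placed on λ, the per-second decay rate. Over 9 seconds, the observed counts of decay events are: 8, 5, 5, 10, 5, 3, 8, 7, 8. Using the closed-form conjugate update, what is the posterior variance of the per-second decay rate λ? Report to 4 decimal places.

0.2834

With a Gamma(shape α, rate β) prior, the Poisson likelihood is conjugate: the posterior is Gamma(α + ΣXᵢ, β + n).
Sum of counts S = 59 over n = 9 seconds.
Posterior: Gamma(α+S, β+n) = Gamma(1.4+59, 5.6+9) = Gamma(60.4, 14.6).
Var = α/β² = 60.4/14.6² = 0.2834.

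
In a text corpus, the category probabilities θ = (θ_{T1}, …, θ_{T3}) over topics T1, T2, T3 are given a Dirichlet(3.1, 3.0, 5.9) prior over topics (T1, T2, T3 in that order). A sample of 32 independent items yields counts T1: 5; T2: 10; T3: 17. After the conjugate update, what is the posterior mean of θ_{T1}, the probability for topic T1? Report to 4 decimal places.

The Dirichlet prior is conjugate to the Multinomial likelihood: each posterior αⱼ = prior αⱼ + observed count nⱼ.
Posterior concentration: (8.1, 13.0, 22.9), total = 44.0.
E[θ_{T1}|data] = α_{T1}/Σα = 8.1/44.0 = 0.1841.

0.1841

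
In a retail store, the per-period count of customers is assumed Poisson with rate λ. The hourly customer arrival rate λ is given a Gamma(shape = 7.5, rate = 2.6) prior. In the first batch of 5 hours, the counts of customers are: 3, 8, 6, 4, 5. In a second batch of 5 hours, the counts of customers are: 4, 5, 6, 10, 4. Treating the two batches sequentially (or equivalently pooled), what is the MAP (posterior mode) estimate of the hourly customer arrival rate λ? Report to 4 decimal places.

4.8810

With a Gamma(shape α, rate β) prior, the Poisson likelihood is conjugate: the posterior is Gamma(α + ΣXᵢ, β + n).
Batch 1: sum of counts S = 26 over n = 5 hours.
After batch 1: Gamma(α+S, β+n) = Gamma(7.5+26, 2.6+5) = Gamma(33.5, 7.6).
Batch 2: sum of counts S = 29 over n = 5 hours.
After batch 2: Gamma(α+S, β+n) = Gamma(33.5+29, 7.6+5) = Gamma(62.5, 12.6).
Mode of Gamma(α,β) for α≥1 is (α−1)/β = 61.5/12.6 = 4.8810.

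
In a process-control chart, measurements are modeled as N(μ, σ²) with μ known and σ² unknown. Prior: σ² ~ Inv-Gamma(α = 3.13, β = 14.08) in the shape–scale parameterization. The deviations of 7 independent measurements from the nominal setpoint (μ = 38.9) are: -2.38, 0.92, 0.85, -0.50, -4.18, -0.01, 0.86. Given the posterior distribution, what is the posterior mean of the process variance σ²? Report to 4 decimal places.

4.7829

With known mean μ and an Inverse-Gamma(α, β) prior on σ², the Normal likelihood is conjugate: posterior is Inv-Gamma(α + n/2, β + Σ(xᵢ−μ)²/2).
Σ(xᵢ−μ)² = (-2.38)² + (0.92)² + (0.85)² + (-0.50)² + (-4.18)² + (-0.01)² + (0.86)² = 25.6954.
Posterior: Inv-Gamma(3.13 + 7/2, 14.08 + 25.6954/2) = Inv-Gamma(6.63, 26.92770).
E[σ²|data] = β/(α−1) = 26.92770/5.63 = 4.7829.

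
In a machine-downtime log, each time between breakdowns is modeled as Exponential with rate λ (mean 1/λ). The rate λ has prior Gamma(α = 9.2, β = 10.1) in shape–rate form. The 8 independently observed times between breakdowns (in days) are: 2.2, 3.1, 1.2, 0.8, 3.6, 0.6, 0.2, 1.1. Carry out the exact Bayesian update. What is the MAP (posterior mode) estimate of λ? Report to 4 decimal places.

0.7074

With a Gamma(shape α, rate β) prior on the exponential rate λ, the posterior after n observations with total T = Σxᵢ is Gamma(α+n, β+T).
Sum of observations T = 12.8 days; n = 8.
Posterior: Gamma(9.2+8, 10.1+12.8) = Gamma(17.2, 22.9).
Mode = (α−1)/β = 0.7074.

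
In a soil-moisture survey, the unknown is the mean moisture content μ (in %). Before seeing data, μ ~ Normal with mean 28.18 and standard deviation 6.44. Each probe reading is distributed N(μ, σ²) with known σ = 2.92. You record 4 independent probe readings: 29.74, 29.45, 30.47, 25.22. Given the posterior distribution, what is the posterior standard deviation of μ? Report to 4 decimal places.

For Normal data with known variance σ², a Normal(μ₀, σ₀²) prior on μ is conjugate. Posterior precision = 1/σ₀² + n/σ²; posterior mean is the precision-weighted average of μ₀ and x̄.
σ₀² = 6.44² = 41.4736, σ² = 2.92² = 8.5264; σ² + n·σ₀² = 8.5264 + 4·41.4736 = 174.4208.
Posterior precision = 1/σ₀² + n/σ² = 1/41.4736 + 4/8.5264 = (σ² + n·σ₀²)/(σ₀²σ²) = 174.4208/(41.4736·8.5264); posterior variance σₙ² = σ₀²σ²/(σ² + n·σ₀²) = 41.4736·8.5264/174.4208 = 2.027399.
Posterior SD = √σₙ² = √(41.4736·8.5264/174.4208) = 1.4239.

1.4239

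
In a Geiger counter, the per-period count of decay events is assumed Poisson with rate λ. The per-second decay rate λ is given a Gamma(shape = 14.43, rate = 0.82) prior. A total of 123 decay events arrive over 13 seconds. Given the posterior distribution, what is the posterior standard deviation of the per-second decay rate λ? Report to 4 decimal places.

With a Gamma(shape α, rate β) prior, the Poisson likelihood is conjugate: the posterior is Gamma(α + ΣXᵢ, β + n).
Posterior: Gamma(α+S, β+n) = Gamma(14.43+123, 0.82+13) = Gamma(137.43, 13.82).
SD = √α/β = √137.43/13.82 = 0.8483.

0.8483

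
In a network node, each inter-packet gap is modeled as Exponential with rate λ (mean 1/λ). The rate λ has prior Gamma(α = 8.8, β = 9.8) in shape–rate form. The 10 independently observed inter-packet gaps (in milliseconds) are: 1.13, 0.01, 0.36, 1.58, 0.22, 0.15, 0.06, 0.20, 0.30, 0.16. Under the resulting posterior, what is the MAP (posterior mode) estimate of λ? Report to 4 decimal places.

With a Gamma(shape α, rate β) prior on the exponential rate λ, the posterior after n observations with total T = Σxᵢ is Gamma(α+n, β+T).
Sum of observations T = 4.17 milliseconds; n = 10.
Posterior: Gamma(8.8+10, 9.8+4.17) = Gamma(18.8, 13.97).
Mode = (α−1)/β = 1.2742.

1.2742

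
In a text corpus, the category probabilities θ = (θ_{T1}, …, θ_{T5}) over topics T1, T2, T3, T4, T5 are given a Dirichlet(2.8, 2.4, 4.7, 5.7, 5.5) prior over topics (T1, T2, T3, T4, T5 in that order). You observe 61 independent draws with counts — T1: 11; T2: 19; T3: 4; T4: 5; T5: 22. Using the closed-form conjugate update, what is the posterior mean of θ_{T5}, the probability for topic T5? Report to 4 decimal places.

The Dirichlet prior is conjugate to the Multinomial likelihood: each posterior αⱼ = prior αⱼ + observed count nⱼ.
Posterior concentration: (13.8, 21.4, 8.7, 10.7, 27.5), total = 82.1.
E[θ_{T5}|data] = α_{T5}/Σα = 27.5/82.1 = 0.3350.

0.3350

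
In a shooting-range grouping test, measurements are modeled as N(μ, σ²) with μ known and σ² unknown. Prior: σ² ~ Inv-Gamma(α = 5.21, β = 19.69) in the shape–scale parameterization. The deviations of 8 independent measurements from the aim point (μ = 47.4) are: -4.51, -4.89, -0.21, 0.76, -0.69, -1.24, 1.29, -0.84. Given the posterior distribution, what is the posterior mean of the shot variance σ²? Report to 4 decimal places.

With known mean μ and an Inverse-Gamma(α, β) prior on σ², the Normal likelihood is conjugate: posterior is Inv-Gamma(α + n/2, β + Σ(xᵢ−μ)²/2).
Σ(xᵢ−μ)² = (-4.51)² + (-4.89)² + (-0.21)² + (0.76)² + (-0.69)² + (-1.24)² + (1.29)² + (-0.84)² = 49.2573.
Posterior: Inv-Gamma(5.21 + 8/2, 19.69 + 49.2573/2) = Inv-Gamma(9.21, 44.31865).
E[σ²|data] = β/(α−1) = 44.31865/8.21 = 5.3981.

5.3981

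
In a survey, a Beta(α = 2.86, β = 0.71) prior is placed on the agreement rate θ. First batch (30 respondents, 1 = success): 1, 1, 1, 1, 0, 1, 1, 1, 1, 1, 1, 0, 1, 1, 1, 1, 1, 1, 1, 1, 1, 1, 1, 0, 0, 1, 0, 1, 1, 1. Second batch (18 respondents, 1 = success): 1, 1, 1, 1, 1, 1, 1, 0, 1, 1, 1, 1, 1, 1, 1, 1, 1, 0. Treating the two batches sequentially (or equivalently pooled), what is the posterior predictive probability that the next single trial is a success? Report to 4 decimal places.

0.8505

The Beta prior is conjugate to a Binomial/Bernoulli likelihood; the update adds successes to α and failures to β.
After batch 1: Beta(2.86+25, 0.71+5) = Beta(27.86, 5.71).
After batch 2: Beta(27.86+16, 5.71+2) = Beta(43.86, 7.71).
For a single future Bernoulli trial, P(success | data) = α/(α+β) = 0.8505.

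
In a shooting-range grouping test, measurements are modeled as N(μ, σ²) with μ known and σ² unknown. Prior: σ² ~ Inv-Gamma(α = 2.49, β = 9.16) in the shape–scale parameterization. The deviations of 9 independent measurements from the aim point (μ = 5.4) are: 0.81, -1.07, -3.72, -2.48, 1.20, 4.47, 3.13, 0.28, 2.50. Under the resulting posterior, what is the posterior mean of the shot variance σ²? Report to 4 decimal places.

With known mean μ and an Inverse-Gamma(α, β) prior on σ², the Normal likelihood is conjugate: posterior is Inv-Gamma(α + n/2, β + Σ(xᵢ−μ)²/2).
Σ(xᵢ−μ)² = (0.81)² + (-1.07)² + (-3.72)² + (-2.48)² + (1.20)² + (4.47)² + (3.13)² + (0.28)² + (2.50)² = 59.3360.
Posterior: Inv-Gamma(2.49 + 9/2, 9.16 + 59.3360/2) = Inv-Gamma(6.99, 38.82800).
E[σ²|data] = β/(α−1) = 38.82800/5.99 = 6.4821.

6.4821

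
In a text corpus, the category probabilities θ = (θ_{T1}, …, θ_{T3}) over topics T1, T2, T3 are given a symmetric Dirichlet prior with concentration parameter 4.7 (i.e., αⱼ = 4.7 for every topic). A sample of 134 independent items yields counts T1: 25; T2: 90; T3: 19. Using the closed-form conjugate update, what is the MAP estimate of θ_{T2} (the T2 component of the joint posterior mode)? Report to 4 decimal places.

0.6458

The Dirichlet prior is conjugate to the Multinomial likelihood: each posterior αⱼ = prior αⱼ + observed count nⱼ.
Posterior concentration: (29.7, 94.7, 23.7), total = 148.1.
Joint mode component: (α_{T2}−1)/(Σα−K) = 93.7/145.1 = 0.6458.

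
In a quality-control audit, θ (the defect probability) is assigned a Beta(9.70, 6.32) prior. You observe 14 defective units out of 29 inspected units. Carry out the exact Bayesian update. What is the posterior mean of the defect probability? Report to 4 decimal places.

0.5264

The Beta prior is conjugate to a Binomial/Bernoulli likelihood; the update adds successes to α and failures to β.
Posterior: Beta(α+k, β+n−k) = Beta(9.70+14, 6.32+15) = Beta(23.70, 21.32).
Posterior mean = α/(α+β) = 23.70/45.02 = 0.5264.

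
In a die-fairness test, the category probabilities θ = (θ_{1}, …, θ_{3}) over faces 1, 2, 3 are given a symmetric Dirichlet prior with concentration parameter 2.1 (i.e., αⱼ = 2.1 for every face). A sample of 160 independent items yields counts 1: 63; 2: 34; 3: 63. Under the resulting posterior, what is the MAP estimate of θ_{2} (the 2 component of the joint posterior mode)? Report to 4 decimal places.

0.2149

The Dirichlet prior is conjugate to the Multinomial likelihood: each posterior αⱼ = prior αⱼ + observed count nⱼ.
Posterior concentration: (65.1, 36.1, 65.1), total = 166.3.
Joint mode component: (α_{2}−1)/(Σα−K) = 35.1/163.3 = 0.2149.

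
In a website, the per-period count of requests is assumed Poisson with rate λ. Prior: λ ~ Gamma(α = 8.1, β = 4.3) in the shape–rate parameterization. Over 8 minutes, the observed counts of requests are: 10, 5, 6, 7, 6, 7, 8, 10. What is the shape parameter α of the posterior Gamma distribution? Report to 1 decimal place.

67.1

With a Gamma(shape α, rate β) prior, the Poisson likelihood is conjugate: the posterior is Gamma(α + ΣXᵢ, β + n).
Sum of counts S = 59 over n = 8 minutes.
Posterior: Gamma(α+S, β+n) = Gamma(8.1+59, 4.3+8) = Gamma(67.1, 12.3).
Posterior α = 67.1.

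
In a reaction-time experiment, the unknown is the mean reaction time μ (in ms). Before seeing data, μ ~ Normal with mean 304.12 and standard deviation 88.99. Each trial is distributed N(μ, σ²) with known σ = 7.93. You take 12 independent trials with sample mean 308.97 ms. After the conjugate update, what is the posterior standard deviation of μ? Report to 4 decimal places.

2.2884

For Normal data with known variance σ², a Normal(μ₀, σ₀²) prior on μ is conjugate. Posterior precision = 1/σ₀² + n/σ²; posterior mean is the precision-weighted average of μ₀ and x̄.
σ₀² = 88.99² = 7919.2201, σ² = 7.93² = 62.8849; σ² + n·σ₀² = 62.8849 + 12·7919.2201 = 95093.5261.
Posterior precision = 1/σ₀² + n/σ² = 1/7919.2201 + 12/62.8849 = (σ² + n·σ₀²)/(σ₀²σ²) = 95093.5261/(7919.2201·62.8849); posterior variance σₙ² = σ₀²σ²/(σ² + n·σ₀²) = 7919.2201·62.8849/95093.5261 = 5.236943.
Posterior SD = √σₙ² = √(7919.2201·62.8849/95093.5261) = 2.2884.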